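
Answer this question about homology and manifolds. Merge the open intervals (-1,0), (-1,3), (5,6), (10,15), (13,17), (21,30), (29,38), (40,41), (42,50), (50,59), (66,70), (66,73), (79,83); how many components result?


Sort and merge overlapping open intervals.
Merged: (-1,3), (5,6), (10,17), (21,38), (40,41), (42,50), (50,59), (66,73), (79,83).
Number of components = 9

9


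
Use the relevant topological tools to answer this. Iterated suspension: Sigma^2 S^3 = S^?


Each suspension raises dimension by 1: Sigma S^n = S^{n+1}.
Sigma^2 S^3 = S^{3+2} = S^5

5


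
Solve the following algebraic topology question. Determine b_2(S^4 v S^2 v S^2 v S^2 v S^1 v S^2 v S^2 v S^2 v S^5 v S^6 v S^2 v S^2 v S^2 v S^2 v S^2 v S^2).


For a wedge of spheres, H_k (k>0) is free on one generator per sphere of dimension k.
Spheres of dimension 2: count = 12.
b_2 = 12

12


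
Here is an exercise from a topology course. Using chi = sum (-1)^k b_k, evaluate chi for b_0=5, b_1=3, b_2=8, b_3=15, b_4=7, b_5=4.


chi = sum_k (-1)^k b_k.
= (5) + (-3) + (8) + (-15) + (7) + (-4)
= -2

-2


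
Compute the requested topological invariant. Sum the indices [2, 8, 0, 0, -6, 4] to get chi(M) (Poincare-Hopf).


Poincare-Hopf: chi(M) = sum of indices of zeros.
chi = (2) + (8) + (0) + (0) + (-6) + (4) = 8

8


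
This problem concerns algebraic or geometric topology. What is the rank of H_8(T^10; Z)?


By the Kunneth formula, b_k(T^n) = C(n,k).
b_8(T^10) = C(10,8).
C(10,8) = 10!/(8!*2!) = 45

45


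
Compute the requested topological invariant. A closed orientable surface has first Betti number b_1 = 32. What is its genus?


For a closed orientable surface: b_1 = 2g.
32 = 2g
g = 32 / 2 = 16

16


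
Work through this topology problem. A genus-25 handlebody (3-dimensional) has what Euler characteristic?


A genus-g handlebody deformation retracts to a wedge of g circles.
chi(vee_g S^1) = 1 - g.
chi(H_25) = 1 - 25 = -24

-24


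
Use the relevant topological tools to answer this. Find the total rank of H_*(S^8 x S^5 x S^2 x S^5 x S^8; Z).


Total Betti number is multiplicative under products.
Each S^d (d>=1) has total Betti number 2.
There are 5 sphere factors.
Total = 2^5 = 32

32


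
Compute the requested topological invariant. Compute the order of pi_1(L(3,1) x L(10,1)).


pi_1(X x Y) = pi_1(X) x pi_1(Y).
pi_1(L(3,1)) = Z/3, pi_1(L(10,1)) = Z/10.
|Z/3 x Z/10| = 3 * 10 = 30

30


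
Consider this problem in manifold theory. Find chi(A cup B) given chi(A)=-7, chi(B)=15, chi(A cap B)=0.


chi(A cup B) = chi(A) + chi(B) - chi(A cap B)
= -7 + (15) - (0)
= 8

8


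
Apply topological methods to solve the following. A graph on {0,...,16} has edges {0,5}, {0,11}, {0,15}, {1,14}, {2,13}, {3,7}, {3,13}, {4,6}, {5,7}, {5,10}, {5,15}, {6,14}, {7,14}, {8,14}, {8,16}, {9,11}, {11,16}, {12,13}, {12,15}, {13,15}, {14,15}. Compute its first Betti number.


b_1 = E - V + (number of components).
E = 21, V = 17, components = 1.
b_1 = 21 - 17 + 1 = 5

5


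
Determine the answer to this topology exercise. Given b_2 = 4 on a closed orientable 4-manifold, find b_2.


Poincare duality for closed orientable n-manifolds: b_k = b_{n-k}.
Here n = 4, so b_2 = b_2 = 4

4


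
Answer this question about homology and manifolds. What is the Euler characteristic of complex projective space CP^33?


CP^33 has one cell in each even dimension 0, 2, ..., 2*33 (33+1 cells total).
All cells are even-dimensional, so chi = number of cells.
chi = 33 + 1 = 34

34


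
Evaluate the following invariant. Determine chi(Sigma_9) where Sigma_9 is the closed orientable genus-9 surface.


For a closed orientable surface of genus g: chi = 2 - 2g.
Here g = 9.
chi = 2 - 2*9 = 2 - 18 = -16

-16


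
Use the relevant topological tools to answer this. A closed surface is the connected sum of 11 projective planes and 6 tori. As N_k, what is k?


Since a >= 1, the sum is non-orientable; each T^2 can be replaced by RP^2 # RP^2 (since T^2#RP^2 = 3RP^2).
Total crosscaps k = 11 + 2*6 = 23.
Check via chi: chi = 11*1 + 6*0 - (11+6-1)*2 = -21 = 2 - k = -21. Consistent.

23


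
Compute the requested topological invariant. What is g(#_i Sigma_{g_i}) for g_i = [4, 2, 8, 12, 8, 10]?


Genus is additive under connected sum of orientable surfaces.
g = 4 + 2 + 8 + 12 + 8 + 10 = 44

44


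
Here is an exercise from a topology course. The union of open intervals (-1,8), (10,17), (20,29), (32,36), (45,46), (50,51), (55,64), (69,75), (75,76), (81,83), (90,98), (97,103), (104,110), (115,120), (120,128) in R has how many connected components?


Sort and merge overlapping open intervals.
Merged: (-1,8), (10,17), (20,29), (32,36), (45,46), (50,51), (55,64), (69,75), (75,76), (81,83), (90,103), (104,110), (115,120), (120,128).
Number of components = 14

14


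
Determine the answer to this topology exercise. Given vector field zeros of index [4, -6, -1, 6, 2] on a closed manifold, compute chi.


Poincare-Hopf: chi(M) = sum of indices of zeros.
chi = (4) + (-6) + (-1) + (6) + (2) = 5

5


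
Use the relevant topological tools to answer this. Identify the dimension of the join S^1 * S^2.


Join of spheres: S^m * S^n = S^{m+n+1}.
dim = 1 + 2 + 1 = 4

4


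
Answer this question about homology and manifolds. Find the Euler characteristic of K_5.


K_5: V = 5, E = C(5,2) = 10.
chi = V - E = 5 - 10 = -5

-5


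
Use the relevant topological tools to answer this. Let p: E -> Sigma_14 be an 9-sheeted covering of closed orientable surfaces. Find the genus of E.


For an n-sheeted cover: chi(E) = n * chi(B).
chi(Sigma_14) = 2 - 2*14 = -26.
chi(E) = 9 * (-26) = -234.
genus(E) = (2 - chi(E))/2 = (2 - (-234))/2 = 236/2 = 118

118


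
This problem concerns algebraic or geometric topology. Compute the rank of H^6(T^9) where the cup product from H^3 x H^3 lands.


Cup product: H^p x H^q -> H^{p+q}; here p+q = 3+3 = 6.
rank H^k(T^n) = C(n,k).
C(9,6) = 84

84


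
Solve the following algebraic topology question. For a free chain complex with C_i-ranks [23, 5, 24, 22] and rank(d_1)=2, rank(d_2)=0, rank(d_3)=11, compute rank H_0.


rank H_k = rank(ker d_k) - rank(im d_{k+1}).
rank(ker d_0) = rank(C_0) - rank(d_0) = 23 - 0 = 23.
rank(im d_{0+1}) = 2.
rank H_0 = 23 - 2 = 21

21


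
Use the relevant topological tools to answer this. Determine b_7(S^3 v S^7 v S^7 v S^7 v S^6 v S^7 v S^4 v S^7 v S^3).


For a wedge of spheres, H_k (k>0) is free on one generator per sphere of dimension k.
Spheres of dimension 7: count = 5.
b_7 = 5

5


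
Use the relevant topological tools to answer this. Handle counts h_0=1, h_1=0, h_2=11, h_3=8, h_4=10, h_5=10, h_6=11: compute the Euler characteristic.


Handles of index k contribute (-1)^k to chi (same as CW cells).
chi = (1) + (0) + (11) + (-8) + (10) + (-10) + (11) = 15

15


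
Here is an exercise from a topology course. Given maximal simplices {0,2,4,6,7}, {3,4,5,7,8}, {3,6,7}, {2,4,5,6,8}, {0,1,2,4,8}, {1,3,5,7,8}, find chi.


Enumerate all faces; f-vector: f_0=9, f_1=32, f_2=43, f_3=24, f_4=5.
chi = sum (-1)^k f_k = 1

1


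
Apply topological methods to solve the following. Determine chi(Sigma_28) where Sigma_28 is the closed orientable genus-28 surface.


For a closed orientable surface of genus g: chi = 2 - 2g.
Here g = 28.
chi = 2 - 2*28 = 2 - 56 = -54

-54


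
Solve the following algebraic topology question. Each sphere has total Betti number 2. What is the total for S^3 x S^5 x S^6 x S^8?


Total Betti number is multiplicative under products.
Each S^d (d>=1) has total Betti number 2.
There are 4 sphere factors.
Total = 2^4 = 16

16


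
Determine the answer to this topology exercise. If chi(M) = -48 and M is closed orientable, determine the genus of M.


chi = 2 - 2g for closed orientable surfaces.
-48 = 2 - 2g
2g = 2 - (-48) = 50
g = 25

25


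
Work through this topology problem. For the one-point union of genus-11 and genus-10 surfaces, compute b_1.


For a wedge: H_1(A v B) = H_1(A) + H_1(B).
b_1(Sigma_11) = 22, b_1(Sigma_10) = 20.
b_1 = 22 + 20 = 42

42


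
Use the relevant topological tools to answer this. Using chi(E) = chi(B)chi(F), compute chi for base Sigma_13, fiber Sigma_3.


For a fiber bundle F -> E -> B (with CW structure): chi(E) = chi(B) * chi(F).
chi(Sigma_13) = -24, chi(Sigma_3) = -4.
chi(E) = (-24) * (-4) = 96

96


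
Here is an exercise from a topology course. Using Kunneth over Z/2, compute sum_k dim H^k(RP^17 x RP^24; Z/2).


dim H^*(RP^n; Z/2) = n+1 (one Z/2 in each degree 0..n).
Total Betti number is multiplicative.
Total = (17+1) * (24+1) = 18 * 25 = 450

450


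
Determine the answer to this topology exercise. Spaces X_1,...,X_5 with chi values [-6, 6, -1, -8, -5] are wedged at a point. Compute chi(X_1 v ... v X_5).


chi(A v B) = chi(A) + chi(B) - 1 (one point identified).
For 5 spaces: chi = (sum chi_i) - (5 - 1).
sum = -14; chi = -14 - 4 = -18

-18


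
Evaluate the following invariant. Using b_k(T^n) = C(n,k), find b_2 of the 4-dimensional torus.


By the Kunneth formula, b_k(T^n) = C(n,k).
b_2(T^4) = C(4,2).
C(4,2) = 4!/(2!*2!) = 6

6


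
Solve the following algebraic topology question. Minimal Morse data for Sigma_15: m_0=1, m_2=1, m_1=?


A perfect Morse function has m_k = b_k.
For Sigma_15: b_0=1, b_1=2g=30, b_2=1.
Saddles m_1 = 2g = 30

30


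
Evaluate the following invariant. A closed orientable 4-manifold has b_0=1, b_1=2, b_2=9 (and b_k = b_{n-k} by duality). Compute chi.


By Poincare duality b_k = b_{4-k}, so full Betti numbers: b_0=1, b_1=2, b_2=9, b_3=2, b_4=1.
chi = sum (-1)^k b_k = 7

7


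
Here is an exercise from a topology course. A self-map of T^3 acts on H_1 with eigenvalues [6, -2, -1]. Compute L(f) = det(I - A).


For a torus self-map: L(f) = det(I - A) where A acts on H_1.
L(f) = (1-6) * (1--2) * (1--1) = -5 * 3 * 2 = -30

-30


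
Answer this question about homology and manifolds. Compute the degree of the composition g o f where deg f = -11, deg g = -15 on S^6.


Degree is multiplicative under composition: deg(g o f) = deg(g) * deg(f).
= -15 * -11 = 165

165


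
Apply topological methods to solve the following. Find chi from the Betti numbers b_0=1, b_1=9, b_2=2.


chi = sum_k (-1)^k b_k.
= (1) + (-9) + (2)
= -6

-6


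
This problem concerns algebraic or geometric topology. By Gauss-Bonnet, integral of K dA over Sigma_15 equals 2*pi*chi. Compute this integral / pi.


Gauss-Bonnet: integral K dA = 2*pi*chi(M).
chi(Sigma_15) = 2 - 2*15 = -28.
(integral K dA)/pi = 2*chi = 2*(-28) = -56

-56


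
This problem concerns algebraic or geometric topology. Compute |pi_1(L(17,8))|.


pi_1(L(p,q)) = Z/pZ for any q coprime to p.
|pi_1(L(17,8))| = 17

17


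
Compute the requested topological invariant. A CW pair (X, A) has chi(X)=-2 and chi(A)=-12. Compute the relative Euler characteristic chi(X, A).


Relative Euler characteristic: chi(X, A) = chi(X) - chi(A).
= -2 - (-12) = 10

10


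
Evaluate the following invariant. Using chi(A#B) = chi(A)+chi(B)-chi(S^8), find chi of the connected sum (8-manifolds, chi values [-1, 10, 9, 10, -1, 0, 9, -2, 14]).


For n-manifolds: chi(A#B) = chi(A) + chi(B) - chi(S^8).
chi(S^8) = 1 + (-1)^8 = 2.
chi(#) = (sum chi_i) - (9-1)*chi(S^8) = 48 - 8*2 = 32

32


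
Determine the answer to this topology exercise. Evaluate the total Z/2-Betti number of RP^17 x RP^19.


dim H^*(RP^n; Z/2) = n+1 (one Z/2 in each degree 0..n).
Total Betti number is multiplicative.
Total = (17+1) * (19+1) = 18 * 20 = 360

360


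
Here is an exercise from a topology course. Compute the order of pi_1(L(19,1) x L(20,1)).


pi_1(X x Y) = pi_1(X) x pi_1(Y).
pi_1(L(19,1)) = Z/19, pi_1(L(20,1)) = Z/20.
|Z/19 x Z/20| = 19 * 20 = 380

380


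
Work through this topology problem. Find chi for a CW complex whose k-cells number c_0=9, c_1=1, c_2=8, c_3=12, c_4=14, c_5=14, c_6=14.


chi = sum_k (-1)^k c_k.
= (-1)^0*9 + (-1)^1*1 + (-1)^2*8 + (-1)^3*12 + (-1)^4*14 + (-1)^5*14 + (-1)^6*14
= (9) + (-1) + (8) + (-12) + (14) + (-14) + (14)
= 18

18


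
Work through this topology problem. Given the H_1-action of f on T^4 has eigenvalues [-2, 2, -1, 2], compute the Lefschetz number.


For a torus self-map: L(f) = det(I - A) where A acts on H_1.
L(f) = (1--2) * (1-2) * (1--1) * (1-2) = 3 * -1 * 2 * -1 = 6

6


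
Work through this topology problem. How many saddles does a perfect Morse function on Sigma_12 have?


A perfect Morse function has m_k = b_k.
For Sigma_12: b_0=1, b_1=2g=24, b_2=1.
Saddles m_1 = 2g = 24

24


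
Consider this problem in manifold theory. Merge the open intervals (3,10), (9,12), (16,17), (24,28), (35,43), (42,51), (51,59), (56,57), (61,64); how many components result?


Sort and merge overlapping open intervals.
Merged: (3,12), (16,17), (24,28), (35,51), (51,59), (61,64).
Number of components = 6

6


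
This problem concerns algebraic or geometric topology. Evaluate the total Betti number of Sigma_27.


For Sigma_27: b_0 = 1, b_1 = 2g = 54, b_2 = 1.
Total = 1 + 54 + 1 = 56

56


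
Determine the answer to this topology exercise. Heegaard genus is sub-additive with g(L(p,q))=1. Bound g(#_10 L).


Heegaard genus satisfies g(A#B) <= g(A) + g(B).
Each lens space has g = 1.
Upper bound: 10 * 1 = 10

10


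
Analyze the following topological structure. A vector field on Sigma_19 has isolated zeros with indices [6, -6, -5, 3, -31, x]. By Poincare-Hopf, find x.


Poincare-Hopf: sum of indices = chi(M).
chi(Sigma_19) = 2 - 2*19 = -36.
Sum of known indices = -33.
x = chi - (sum known) = -36 - (-33) = -3

-3


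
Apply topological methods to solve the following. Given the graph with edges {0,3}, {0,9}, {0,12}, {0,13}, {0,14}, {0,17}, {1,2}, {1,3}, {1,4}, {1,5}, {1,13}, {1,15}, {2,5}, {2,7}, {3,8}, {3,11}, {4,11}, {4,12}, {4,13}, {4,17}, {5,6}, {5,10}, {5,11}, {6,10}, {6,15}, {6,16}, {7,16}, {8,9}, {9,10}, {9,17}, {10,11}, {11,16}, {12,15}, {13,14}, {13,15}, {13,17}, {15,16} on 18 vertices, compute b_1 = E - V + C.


b_1 = E - V + (number of components).
E = 37, V = 18, components = 1.
b_1 = 37 - 18 + 1 = 20

20


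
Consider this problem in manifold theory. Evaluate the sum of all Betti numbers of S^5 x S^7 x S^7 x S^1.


Total Betti number is multiplicative under products.
Each S^d (d>=1) has total Betti number 2.
There are 4 sphere factors.
Total = 2^4 = 16

16


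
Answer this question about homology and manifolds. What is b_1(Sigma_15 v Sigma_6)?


For a wedge: H_1(A v B) = H_1(A) + H_1(B).
b_1(Sigma_15) = 30, b_1(Sigma_6) = 12.
b_1 = 30 + 12 = 42

42


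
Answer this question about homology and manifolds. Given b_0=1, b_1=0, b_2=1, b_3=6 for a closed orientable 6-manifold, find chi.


By Poincare duality b_k = b_{6-k}, so full Betti numbers: b_0=1, b_1=0, b_2=1, b_3=6, b_4=1, b_5=0, b_6=1.
chi = sum (-1)^k b_k = -2

-2


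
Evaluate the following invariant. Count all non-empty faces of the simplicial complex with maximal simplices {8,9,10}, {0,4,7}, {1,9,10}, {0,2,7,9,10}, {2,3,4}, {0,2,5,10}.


Each maximal simplex on m vertices has 2^m - 1 nonempty faces.
Take the union (dedupe shared faces).
Total distinct faces = 56

56


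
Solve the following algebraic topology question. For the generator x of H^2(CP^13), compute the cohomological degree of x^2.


|x| = 2 in H^*(CP^n).
|x^2| = 2 * |x| = 2 * 2 = 4

4


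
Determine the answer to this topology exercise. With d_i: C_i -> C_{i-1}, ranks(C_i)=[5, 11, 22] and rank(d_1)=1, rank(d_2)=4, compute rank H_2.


rank H_k = rank(ker d_k) - rank(im d_{k+1}).
rank(ker d_2) = rank(C_2) - rank(d_2) = 22 - 4 = 18.
rank(im d_{2+1}) = 0.
rank H_2 = 18 - 0 = 18

18


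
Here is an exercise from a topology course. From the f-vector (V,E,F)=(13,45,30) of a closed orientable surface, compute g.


chi = V - E + F = 13 - 45 + 30 = -2
For orientable closed surface: chi = 2 - 2g, so g = (2 - chi)/2.
g = (2 - (-2)) / 2 = 4 / 2 = 2

2


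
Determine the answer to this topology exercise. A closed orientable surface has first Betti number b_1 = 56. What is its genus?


For a closed orientable surface: b_1 = 2g.
56 = 2g
g = 56 / 2 = 28

28


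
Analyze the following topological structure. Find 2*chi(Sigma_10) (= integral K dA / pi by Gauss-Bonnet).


Gauss-Bonnet: integral K dA = 2*pi*chi(M).
chi(Sigma_10) = 2 - 2*10 = -18.
(integral K dA)/pi = 2*chi = 2*(-18) = -36

-36


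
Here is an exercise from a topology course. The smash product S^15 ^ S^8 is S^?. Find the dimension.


S^m ^ S^n = S^{m+n}.
k = 15 + 8 = 23

23


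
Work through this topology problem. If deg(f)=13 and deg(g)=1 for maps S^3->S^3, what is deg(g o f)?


Degree is multiplicative under composition: deg(g o f) = deg(g) * deg(f).
= 1 * 13 = 13

13


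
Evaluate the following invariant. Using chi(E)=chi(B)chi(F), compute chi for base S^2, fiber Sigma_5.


chi(S^2) = 2 (n even), chi(Sigma_5) = 2 - 2*5 = -8.
chi(E) = 2 * (-8) = -16

-16


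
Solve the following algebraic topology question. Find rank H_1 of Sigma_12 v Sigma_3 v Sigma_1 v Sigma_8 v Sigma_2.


For a wedge X v Y: reduced H_k(X v Y) = H_k(X) + H_k(Y).
Each Sigma_g contributes b_1 = 2g.
b_1 = 24 + 6 + 2 + 16 + 4 = 52

52


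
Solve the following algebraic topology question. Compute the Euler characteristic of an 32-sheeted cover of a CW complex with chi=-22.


For a finite covering: chi(E) = (number of sheets) * chi(B).
chi(E) = 32 * (-22) = -704

-704


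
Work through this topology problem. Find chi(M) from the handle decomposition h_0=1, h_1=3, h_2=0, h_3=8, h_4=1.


Handles of index k contribute (-1)^k to chi (same as CW cells).
chi = (1) + (-3) + (0) + (-8) + (1) = -9

-9


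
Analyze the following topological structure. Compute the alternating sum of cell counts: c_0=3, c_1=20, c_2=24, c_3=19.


chi = sum_k (-1)^k c_k.
= (-1)^0*3 + (-1)^1*20 + (-1)^2*24 + (-1)^3*19
= (3) + (-20) + (24) + (-19)
= -12

-12


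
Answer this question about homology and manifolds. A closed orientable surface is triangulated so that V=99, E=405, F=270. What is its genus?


chi = V - E + F = 99 - 405 + 270 = -36
For orientable closed surface: chi = 2 - 2g, so g = (2 - chi)/2.
g = (2 - (-36)) / 2 = 38 / 2 = 19

19


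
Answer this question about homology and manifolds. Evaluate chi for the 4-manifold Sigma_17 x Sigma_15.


chi(Sigma_17) = 2 - 2*17 = -32
chi(Sigma_15) = 2 - 2*15 = -28
chi(product) = (-32) * (-28) = 896

896


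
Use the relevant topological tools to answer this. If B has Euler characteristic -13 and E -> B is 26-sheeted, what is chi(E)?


For a finite covering: chi(E) = (number of sheets) * chi(B).
chi(E) = 26 * (-13) = -338

-338


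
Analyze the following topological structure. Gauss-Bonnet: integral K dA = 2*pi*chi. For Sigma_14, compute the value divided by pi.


Gauss-Bonnet: integral K dA = 2*pi*chi(M).
chi(Sigma_14) = 2 - 2*14 = -26.
(integral K dA)/pi = 2*chi = 2*(-26) = -52

-52


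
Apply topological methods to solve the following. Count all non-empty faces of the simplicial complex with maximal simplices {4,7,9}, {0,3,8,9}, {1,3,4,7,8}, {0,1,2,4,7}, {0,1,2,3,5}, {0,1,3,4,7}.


Each maximal simplex on m vertices has 2^m - 1 nonempty faces.
Take the union (dedupe shared faces).
Total distinct faces = 96

96


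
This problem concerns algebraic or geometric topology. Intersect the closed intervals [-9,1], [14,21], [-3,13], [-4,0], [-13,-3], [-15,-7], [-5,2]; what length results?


Intersection = [max(a_i), min(b_i)] = [14, -7].
Since 14 > -7, the intersection is empty.
Length = 0

0


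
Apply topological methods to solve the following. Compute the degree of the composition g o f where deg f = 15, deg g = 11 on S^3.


Degree is multiplicative under composition: deg(g o f) = deg(g) * deg(f).
= 11 * 15 = 165

165


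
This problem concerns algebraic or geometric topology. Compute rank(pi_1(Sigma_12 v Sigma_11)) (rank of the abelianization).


For a wedge: H_1(A v B) = H_1(A) + H_1(B).
b_1(Sigma_12) = 24, b_1(Sigma_11) = 22.
b_1 = 24 + 22 = 46

46


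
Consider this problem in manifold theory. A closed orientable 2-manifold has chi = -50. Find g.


chi = 2 - 2g for closed orientable surfaces.
-50 = 2 - 2g
2g = 2 - (-50) = 52
g = 26

26


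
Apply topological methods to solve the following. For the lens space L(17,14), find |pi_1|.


pi_1(L(p,q)) = Z/pZ for any q coprime to p.
|pi_1(L(17,14))| = 17

17


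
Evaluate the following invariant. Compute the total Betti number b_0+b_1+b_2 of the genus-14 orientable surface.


For Sigma_14: b_0 = 1, b_1 = 2g = 28, b_2 = 1.
Total = 1 + 28 + 1 = 30

30


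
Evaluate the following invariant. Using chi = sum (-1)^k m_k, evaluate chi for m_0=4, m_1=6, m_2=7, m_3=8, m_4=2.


Morse theory: chi(M) = sum_k (-1)^k m_k where m_k = #(index-k critical points).
= (4) + (-6) + (7) + (-8) + (2) = -1

-1


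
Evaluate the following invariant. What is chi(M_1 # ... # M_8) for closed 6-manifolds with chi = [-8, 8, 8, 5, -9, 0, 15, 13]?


For n-manifolds: chi(A#B) = chi(A) + chi(B) - chi(S^6).
chi(S^6) = 1 + (-1)^6 = 2.
chi(#) = (sum chi_i) - (8-1)*chi(S^6) = 32 - 7*2 = 18

18


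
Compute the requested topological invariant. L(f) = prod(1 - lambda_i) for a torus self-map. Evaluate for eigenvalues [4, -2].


For a torus self-map: L(f) = det(I - A) where A acts on H_1.
L(f) = (1-4) * (1--2) = -3 * 3 = -9

-9


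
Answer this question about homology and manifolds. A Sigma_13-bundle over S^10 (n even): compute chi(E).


chi(S^10) = 2 (n even), chi(Sigma_13) = 2 - 2*13 = -24.
chi(E) = 2 * (-24) = -48

-48


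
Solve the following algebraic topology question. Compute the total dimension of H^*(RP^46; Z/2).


H^k(RP^46; Z/2) = Z/2 for each 0 <= k <= 46.
Total dimension = 46 + 1 = 47

47


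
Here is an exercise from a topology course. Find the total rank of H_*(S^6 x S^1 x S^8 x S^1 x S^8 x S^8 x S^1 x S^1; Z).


Total Betti number is multiplicative under products.
Each S^d (d>=1) has total Betti number 2.
There are 8 sphere factors.
Total = 2^8 = 256

256


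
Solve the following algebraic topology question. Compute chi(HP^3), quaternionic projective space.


HP^3 has one cell in each dimension 0, 4, ..., 4*3 (3+1 cells, all even-dim).
chi = 3 + 1 = 4

4


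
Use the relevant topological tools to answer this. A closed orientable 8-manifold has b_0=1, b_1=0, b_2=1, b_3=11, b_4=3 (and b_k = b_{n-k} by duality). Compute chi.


By Poincare duality b_k = b_{8-k}, so full Betti numbers: b_0=1, b_1=0, b_2=1, b_3=11, b_4=3, b_5=11, b_6=1, b_7=0, b_8=1.
chi = sum (-1)^k b_k = -15

-15


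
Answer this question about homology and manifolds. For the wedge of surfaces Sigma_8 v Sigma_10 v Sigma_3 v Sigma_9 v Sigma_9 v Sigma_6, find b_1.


For a wedge X v Y: reduced H_k(X v Y) = H_k(X) + H_k(Y).
Each Sigma_g contributes b_1 = 2g.
b_1 = 16 + 20 + 6 + 18 + 18 + 12 = 90

90


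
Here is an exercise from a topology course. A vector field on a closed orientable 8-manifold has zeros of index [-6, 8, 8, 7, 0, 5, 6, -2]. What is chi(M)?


Poincare-Hopf: chi(M) = sum of indices of zeros.
chi = (-6) + (8) + (8) + (7) + (0) + (5) + (6) + (-2) = 26

26


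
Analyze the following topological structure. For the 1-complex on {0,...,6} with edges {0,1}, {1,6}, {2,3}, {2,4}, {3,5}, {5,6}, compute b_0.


Run DFS/union-find over 7 vertices.
V = 7, E = 6.
Number of components = 1

1


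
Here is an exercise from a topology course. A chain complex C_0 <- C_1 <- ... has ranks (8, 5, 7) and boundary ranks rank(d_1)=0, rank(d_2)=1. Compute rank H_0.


rank H_k = rank(ker d_k) - rank(im d_{k+1}).
rank(ker d_0) = rank(C_0) - rank(d_0) = 8 - 0 = 8.
rank(im d_{0+1}) = 0.
rank H_0 = 8 - 0 = 8

8


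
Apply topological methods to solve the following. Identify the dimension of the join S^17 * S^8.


Join of spheres: S^m * S^n = S^{m+n+1}.
dim = 17 + 8 + 1 = 26

26


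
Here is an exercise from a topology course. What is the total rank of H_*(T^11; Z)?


b_k(T^11) = C(11,k), so the sum over k is sum_k C(11,k) = 2^11.
Total = 2^11 = 2048

2048


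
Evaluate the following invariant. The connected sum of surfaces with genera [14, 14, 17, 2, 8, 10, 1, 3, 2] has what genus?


Genus is additive under connected sum of orientable surfaces.
g = 14 + 14 + 17 + 2 + 8 + 10 + 1 + 3 + 2 = 71

71


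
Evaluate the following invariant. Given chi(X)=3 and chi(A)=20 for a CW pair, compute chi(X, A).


Relative Euler characteristic: chi(X, A) = chi(X) - chi(A).
= 3 - (20) = -17

-17


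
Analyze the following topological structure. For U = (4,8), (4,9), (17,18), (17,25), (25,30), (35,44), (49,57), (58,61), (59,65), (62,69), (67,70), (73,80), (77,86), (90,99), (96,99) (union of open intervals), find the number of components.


Sort and merge overlapping open intervals.
Merged: (4,9), (17,25), (25,30), (35,44), (49,57), (58,70), (73,86), (90,99).
Number of components = 8

8


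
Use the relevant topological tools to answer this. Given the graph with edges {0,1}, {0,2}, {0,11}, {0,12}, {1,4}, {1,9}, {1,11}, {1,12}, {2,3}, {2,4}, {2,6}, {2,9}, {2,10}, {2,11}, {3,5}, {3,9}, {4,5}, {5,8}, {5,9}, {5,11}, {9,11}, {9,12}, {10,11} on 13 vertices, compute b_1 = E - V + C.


b_1 = E - V + (number of components).
E = 23, V = 13, components = 2.
b_1 = 23 - 13 + 2 = 12

12


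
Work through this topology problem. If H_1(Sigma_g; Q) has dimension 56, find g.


For a closed orientable surface: b_1 = 2g.
56 = 2g
g = 56 / 2 = 28

28


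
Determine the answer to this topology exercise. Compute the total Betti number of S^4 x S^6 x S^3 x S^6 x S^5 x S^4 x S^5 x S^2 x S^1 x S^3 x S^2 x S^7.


Total Betti number is multiplicative under products.
Each S^d (d>=1) has total Betti number 2.
There are 12 sphere factors.
Total = 2^12 = 4096

4096


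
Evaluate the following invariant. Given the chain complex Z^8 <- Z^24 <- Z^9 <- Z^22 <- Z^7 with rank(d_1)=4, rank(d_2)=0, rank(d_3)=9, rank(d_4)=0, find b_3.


rank H_k = rank(ker d_k) - rank(im d_{k+1}).
rank(ker d_3) = rank(C_3) - rank(d_3) = 22 - 9 = 13.
rank(im d_{3+1}) = 0.
rank H_3 = 13 - 0 = 13

13


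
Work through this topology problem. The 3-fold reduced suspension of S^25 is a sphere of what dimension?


Each suspension raises dimension by 1: Sigma S^n = S^{n+1}.
Sigma^3 S^25 = S^{25+3} = S^28

28


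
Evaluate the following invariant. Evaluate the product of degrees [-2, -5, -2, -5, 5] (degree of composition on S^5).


Degree is multiplicative: deg(composition) = product of degrees.
= (-2) * (-5) * (-2) * (-5) * (5) = 500

500


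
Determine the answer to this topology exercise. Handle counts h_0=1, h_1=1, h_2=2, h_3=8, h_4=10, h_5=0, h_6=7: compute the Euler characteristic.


Handles of index k contribute (-1)^k to chi (same as CW cells).
chi = (1) + (-1) + (2) + (-8) + (10) + (0) + (7) = 11

11


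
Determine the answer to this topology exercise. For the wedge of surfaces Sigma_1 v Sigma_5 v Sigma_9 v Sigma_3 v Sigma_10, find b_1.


For a wedge X v Y: reduced H_k(X v Y) = H_k(X) + H_k(Y).
Each Sigma_g contributes b_1 = 2g.
b_1 = 2 + 10 + 18 + 6 + 20 = 56

56


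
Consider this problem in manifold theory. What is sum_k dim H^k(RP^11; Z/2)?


H^k(RP^11; Z/2) = Z/2 for each 0 <= k <= 11.
Total dimension = 11 + 1 = 12

12


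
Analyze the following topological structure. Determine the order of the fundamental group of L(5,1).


pi_1(L(p,q)) = Z/pZ for any q coprime to p.
|pi_1(L(5,1))| = 5

5


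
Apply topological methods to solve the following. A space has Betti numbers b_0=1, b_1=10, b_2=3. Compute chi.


chi = sum_k (-1)^k b_k.
= (1) + (-10) + (3)
= -6

-6


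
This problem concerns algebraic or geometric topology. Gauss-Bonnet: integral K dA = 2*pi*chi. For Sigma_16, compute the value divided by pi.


Gauss-Bonnet: integral K dA = 2*pi*chi(M).
chi(Sigma_16) = 2 - 2*16 = -30.
(integral K dA)/pi = 2*chi = 2*(-30) = -60

-60


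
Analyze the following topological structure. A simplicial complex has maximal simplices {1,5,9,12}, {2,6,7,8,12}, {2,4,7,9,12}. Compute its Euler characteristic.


Enumerate all faces; f-vector: f_0=9, f_1=22, f_2=23, f_3=11, f_4=2.
chi = sum (-1)^k f_k = 1

1


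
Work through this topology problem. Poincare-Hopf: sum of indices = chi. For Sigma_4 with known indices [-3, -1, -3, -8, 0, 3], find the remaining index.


Poincare-Hopf: sum of indices = chi(M).
chi(Sigma_4) = 2 - 2*4 = -6.
Sum of known indices = -12.
x = chi - (sum known) = -6 - (-12) = 6

6


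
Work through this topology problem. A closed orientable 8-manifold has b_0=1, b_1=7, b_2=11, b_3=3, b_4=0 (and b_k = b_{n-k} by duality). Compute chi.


By Poincare duality b_k = b_{8-k}, so full Betti numbers: b_0=1, b_1=7, b_2=11, b_3=3, b_4=0, b_5=3, b_6=11, b_7=7, b_8=1.
chi = sum (-1)^k b_k = 4

4


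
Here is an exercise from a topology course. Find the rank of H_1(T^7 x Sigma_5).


pi_1(A x B) = pi_1(A) x pi_1(B); rank of abelianization = b_1.
b_1(T^7) = 7, b_1(Sigma_5) = 2*5 = 10.
b_1(product) = 7 + 10 = 17

17


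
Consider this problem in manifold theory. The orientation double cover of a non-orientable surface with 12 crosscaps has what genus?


chi(N_12) = 2 - 12 = -10.
Double cover: chi(Sigma_g) = 2 * chi(N_12) = 2*(-10) = -20.
2 - 2g = -20, so g = (2 - (-20))/2 = 22/2 = 11

11


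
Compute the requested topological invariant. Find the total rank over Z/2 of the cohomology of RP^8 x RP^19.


dim H^*(RP^n; Z/2) = n+1 (one Z/2 in each degree 0..n).
Total Betti number is multiplicative.
Total = (8+1) * (19+1) = 9 * 20 = 180

180


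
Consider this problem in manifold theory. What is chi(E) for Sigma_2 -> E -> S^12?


chi(S^12) = 2 (n even), chi(Sigma_2) = 2 - 2*2 = -2.
chi(E) = 2 * (-2) = -4

-4


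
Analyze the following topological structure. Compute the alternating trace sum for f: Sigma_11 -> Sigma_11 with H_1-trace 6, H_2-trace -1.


L(f) = tr(f_0*) - tr(f_1*) + tr(f_2*).
= 1 - (6) + (-1)
= -6

-6


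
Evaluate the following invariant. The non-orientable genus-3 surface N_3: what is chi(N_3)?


For a non-orientable closed surface with k crosscaps: chi = 2 - k.
Here k = 3.
chi = 2 - 3 = -1

-1


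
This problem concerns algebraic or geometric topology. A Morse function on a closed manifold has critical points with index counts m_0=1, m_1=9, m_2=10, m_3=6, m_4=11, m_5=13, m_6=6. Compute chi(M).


Morse theory: chi(M) = sum_k (-1)^k m_k where m_k = #(index-k critical points).
= (1) + (-9) + (10) + (-6) + (11) + (-13) + (6) = 0

0


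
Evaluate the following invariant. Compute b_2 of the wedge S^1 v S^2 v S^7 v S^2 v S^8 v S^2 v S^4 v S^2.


For a wedge of spheres, H_k (k>0) is free on one generator per sphere of dimension k.
Spheres of dimension 2: count = 4.
b_2 = 4

4


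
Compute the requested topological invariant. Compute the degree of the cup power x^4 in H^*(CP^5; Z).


|x| = 2 in H^*(CP^n).
|x^4| = 4 * |x| = 4 * 2 = 8

8


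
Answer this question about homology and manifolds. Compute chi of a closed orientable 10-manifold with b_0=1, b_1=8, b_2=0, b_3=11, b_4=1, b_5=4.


By Poincare duality b_k = b_{10-k}, so full Betti numbers: b_0=1, b_1=8, b_2=0, b_3=11, b_4=1, b_5=4, b_6=1, b_7=11, b_8=0, b_9=8, b_10=1.
chi = sum (-1)^k b_k = -38

-38


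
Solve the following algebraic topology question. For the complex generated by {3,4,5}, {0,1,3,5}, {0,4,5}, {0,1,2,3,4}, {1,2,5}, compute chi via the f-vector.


Enumerate all faces; f-vector: f_0=6, f_1=15, f_2=16, f_3=6, f_4=1.
chi = sum (-1)^k f_k = 2

2


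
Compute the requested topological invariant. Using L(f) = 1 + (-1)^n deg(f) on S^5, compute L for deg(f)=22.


On S^5: L(f) = tr(f_0*) + (-1)^5 tr(f_5*) = 1 + (-1)^5 * deg(f).
L(f) = 1 + (-1)^5 * 22 = 1 + -22 = -21

-21


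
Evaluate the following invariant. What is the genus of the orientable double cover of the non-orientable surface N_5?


chi(N_5) = 2 - 5 = -3.
Double cover: chi(Sigma_g) = 2 * chi(N_5) = 2*(-3) = -6.
2 - 2g = -6, so g = (2 - (-6))/2 = 8/2 = 4

4


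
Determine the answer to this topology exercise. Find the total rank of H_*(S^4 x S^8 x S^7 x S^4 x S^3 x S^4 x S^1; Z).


Total Betti number is multiplicative under products.
Each S^d (d>=1) has total Betti number 2.
There are 7 sphere factors.
Total = 2^7 = 128

128


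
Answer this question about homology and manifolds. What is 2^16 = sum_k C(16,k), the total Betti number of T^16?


b_k(T^16) = C(16,k), so the sum over k is sum_k C(16,k) = 2^16.
Total = 2^16 = 65536

65536


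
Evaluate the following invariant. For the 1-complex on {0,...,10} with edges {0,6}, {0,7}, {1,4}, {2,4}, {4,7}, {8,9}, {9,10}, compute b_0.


Run DFS/union-find over 11 vertices.
V = 11, E = 7.
Number of components = 4

4


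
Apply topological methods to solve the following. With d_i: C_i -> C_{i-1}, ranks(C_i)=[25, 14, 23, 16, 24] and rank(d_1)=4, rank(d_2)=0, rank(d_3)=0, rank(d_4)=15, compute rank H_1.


rank H_k = rank(ker d_k) - rank(im d_{k+1}).
rank(ker d_1) = rank(C_1) - rank(d_1) = 14 - 4 = 10.
rank(im d_{1+1}) = 0.
rank H_1 = 10 - 0 = 10

10


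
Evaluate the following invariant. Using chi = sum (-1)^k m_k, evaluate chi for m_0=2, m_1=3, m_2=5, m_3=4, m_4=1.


Morse theory: chi(M) = sum_k (-1)^k m_k where m_k = #(index-k critical points).
= (2) + (-3) + (5) + (-4) + (1) = 1

1


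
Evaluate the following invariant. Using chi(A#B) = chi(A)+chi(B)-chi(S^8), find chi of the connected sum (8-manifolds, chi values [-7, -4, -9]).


For n-manifolds: chi(A#B) = chi(A) + chi(B) - chi(S^8).
chi(S^8) = 1 + (-1)^8 = 2.
chi(#) = (sum chi_i) - (3-1)*chi(S^8) = -20 - 2*2 = -24

-24


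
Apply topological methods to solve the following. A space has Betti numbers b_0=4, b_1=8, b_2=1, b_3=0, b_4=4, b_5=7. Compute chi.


chi = sum_k (-1)^k b_k.
= (4) + (-8) + (1) + (0) + (4) + (-7)
= -6

-6


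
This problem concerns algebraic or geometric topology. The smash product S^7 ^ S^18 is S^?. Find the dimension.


S^m ^ S^n = S^{m+n}.
k = 7 + 18 = 25

25


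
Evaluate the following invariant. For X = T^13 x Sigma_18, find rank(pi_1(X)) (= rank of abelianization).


pi_1(A x B) = pi_1(A) x pi_1(B); rank of abelianization = b_1.
b_1(T^13) = 13, b_1(Sigma_18) = 2*18 = 36.
b_1(product) = 13 + 36 = 49

49


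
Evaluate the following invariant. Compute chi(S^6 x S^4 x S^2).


chi is multiplicative: chi(X x Y) = chi(X) chi(Y).
Each even-dim sphere has chi = 2. There are 3 factors.
chi = 2^3 = 8

8


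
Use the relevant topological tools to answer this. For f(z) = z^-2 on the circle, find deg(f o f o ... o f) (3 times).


deg(f) = -2. Degree is multiplicative: deg(f^3) = (deg f)^3.
deg(f^3) = (-2)^3 = -8

-8


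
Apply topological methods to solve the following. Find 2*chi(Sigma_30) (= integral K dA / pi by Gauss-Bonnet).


Gauss-Bonnet: integral K dA = 2*pi*chi(M).
chi(Sigma_30) = 2 - 2*30 = -58.
(integral K dA)/pi = 2*chi = 2*(-58) = -116

-116


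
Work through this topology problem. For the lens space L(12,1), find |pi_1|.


pi_1(L(p,q)) = Z/pZ for any q coprime to p.
|pi_1(L(12,1))| = 12

12


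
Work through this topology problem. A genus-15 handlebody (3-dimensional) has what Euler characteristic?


A genus-g handlebody deformation retracts to a wedge of g circles.
chi(vee_g S^1) = 1 - g.
chi(H_15) = 1 - 15 = -14

-14


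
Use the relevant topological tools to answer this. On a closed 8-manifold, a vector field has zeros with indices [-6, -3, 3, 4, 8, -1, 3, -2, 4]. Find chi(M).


Poincare-Hopf: chi(M) = sum of indices of zeros.
chi = (-6) + (-3) + (3) + (4) + (8) + (-1) + (3) + (-2) + (4) = 10

10


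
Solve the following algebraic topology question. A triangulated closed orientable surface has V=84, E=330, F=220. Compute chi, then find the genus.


chi = V - E + F = 84 - 330 + 220 = -26
For orientable closed surface: chi = 2 - 2g, so g = (2 - chi)/2.
g = (2 - (-26)) / 2 = 28 / 2 = 14

14


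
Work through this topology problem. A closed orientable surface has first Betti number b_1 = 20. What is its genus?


For a closed orientable surface: b_1 = 2g.
20 = 2g
g = 20 / 2 = 10

10


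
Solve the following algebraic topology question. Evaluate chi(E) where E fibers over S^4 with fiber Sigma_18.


chi(S^4) = 2 (n even), chi(Sigma_18) = 2 - 2*18 = -34.
chi(E) = 2 * (-34) = -68

-68


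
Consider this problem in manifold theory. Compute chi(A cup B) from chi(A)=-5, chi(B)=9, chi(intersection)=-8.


chi(A cup B) = chi(A) + chi(B) - chi(A cap B)
= -5 + (9) - (-8)
= 12

12


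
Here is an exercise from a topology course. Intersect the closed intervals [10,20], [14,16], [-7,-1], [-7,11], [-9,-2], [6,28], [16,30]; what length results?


Intersection = [max(a_i), min(b_i)] = [16, -2].
Since 16 > -2, the intersection is empty.
Length = 0

0


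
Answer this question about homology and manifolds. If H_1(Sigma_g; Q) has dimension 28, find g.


For a closed orientable surface: b_1 = 2g.
28 = 2g
g = 28 / 2 = 14

14


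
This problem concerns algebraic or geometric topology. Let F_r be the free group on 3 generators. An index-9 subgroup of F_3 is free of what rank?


Nielsen-Schreier: an index-n subgroup of F_r is free of rank 1 + n(r-1).
Equivalently: chi(cover) = n*chi(base); chi(vee_r S^1) = 1 - 3 = -2.
chi(E) = 9*(-2) = -18; rank = 1 - chi(E) = 1 - (-18) = 19.
rank = 1 + 9*(3-1) = 1 + 18 = 19

19


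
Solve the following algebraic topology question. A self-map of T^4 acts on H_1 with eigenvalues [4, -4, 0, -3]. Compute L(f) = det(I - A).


For a torus self-map: L(f) = det(I - A) where A acts on H_1.
L(f) = (1-4) * (1--4) * (1-0) * (1--3) = -3 * 5 * 1 * 4 = -60

-60


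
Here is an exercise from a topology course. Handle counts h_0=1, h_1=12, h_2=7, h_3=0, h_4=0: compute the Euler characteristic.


Handles of index k contribute (-1)^k to chi (same as CW cells).
chi = (1) + (-12) + (7) + (0) + (0) = -4

-4


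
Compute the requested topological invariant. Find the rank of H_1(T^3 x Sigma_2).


pi_1(A x B) = pi_1(A) x pi_1(B); rank of abelianization = b_1.
b_1(T^3) = 3, b_1(Sigma_2) = 2*2 = 4.
b_1(product) = 3 + 4 = 7

7


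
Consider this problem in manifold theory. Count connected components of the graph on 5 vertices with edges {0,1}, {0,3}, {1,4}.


Run DFS/union-find over 5 vertices.
V = 5, E = 3.
Number of components = 2

2


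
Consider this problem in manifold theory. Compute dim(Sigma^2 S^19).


Each suspension raises dimension by 1: Sigma S^n = S^{n+1}.
Sigma^2 S^19 = S^{19+2} = S^21

21


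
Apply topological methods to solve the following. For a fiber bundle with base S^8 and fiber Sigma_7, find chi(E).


chi(S^8) = 2 (n even), chi(Sigma_7) = 2 - 2*7 = -12.
chi(E) = 2 * (-12) = -24

-24


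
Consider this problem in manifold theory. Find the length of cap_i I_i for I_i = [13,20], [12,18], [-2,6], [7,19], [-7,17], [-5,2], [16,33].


Intersection = [max(a_i), min(b_i)] = [16, 2].
Since 16 > 2, the intersection is empty.
Length = 0

0


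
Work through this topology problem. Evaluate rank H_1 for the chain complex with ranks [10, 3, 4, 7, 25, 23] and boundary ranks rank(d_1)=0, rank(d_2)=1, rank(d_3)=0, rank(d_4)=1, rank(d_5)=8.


rank H_k = rank(ker d_k) - rank(im d_{k+1}).
rank(ker d_1) = rank(C_1) - rank(d_1) = 3 - 0 = 3.
rank(im d_{1+1}) = 1.
rank H_1 = 3 - 1 = 2

2


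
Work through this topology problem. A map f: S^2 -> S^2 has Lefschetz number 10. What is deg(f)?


L(f) = 1 + (-1)^2 deg(f) on S^2.
10 = 1 + (-1)^2 * deg(f)
(-1)^2 * deg(f) = 9
deg(f) = 9

9


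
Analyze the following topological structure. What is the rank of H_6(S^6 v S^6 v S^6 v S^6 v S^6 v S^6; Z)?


For a wedge of spheres, H_k (k>0) is free on one generator per sphere of dimension k.
Spheres of dimension 6: count = 6.
b_6 = 6

6
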